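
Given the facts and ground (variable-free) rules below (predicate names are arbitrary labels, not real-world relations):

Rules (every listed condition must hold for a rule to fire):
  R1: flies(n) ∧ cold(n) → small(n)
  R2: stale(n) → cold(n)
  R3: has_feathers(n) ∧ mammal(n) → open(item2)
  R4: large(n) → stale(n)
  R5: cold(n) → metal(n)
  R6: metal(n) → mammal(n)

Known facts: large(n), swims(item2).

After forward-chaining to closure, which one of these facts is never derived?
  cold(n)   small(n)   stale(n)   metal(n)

[1] R4 [large(n) → stale(n)]. ⇒ new: stale(n).
[2] R2 [stale(n) → cold(n)]. ⇒ new: cold(n).
[3] R5 [cold(n) → metal(n)]. ⇒ new: metal(n).
[4] R6 [metal(n) → mammal(n)]. ⇒ new: mammal(n).
Derived: stale(n) (round 1), metal(n) (round 3), cold(n) (round 2). small(n) never appears in any round.

small(n)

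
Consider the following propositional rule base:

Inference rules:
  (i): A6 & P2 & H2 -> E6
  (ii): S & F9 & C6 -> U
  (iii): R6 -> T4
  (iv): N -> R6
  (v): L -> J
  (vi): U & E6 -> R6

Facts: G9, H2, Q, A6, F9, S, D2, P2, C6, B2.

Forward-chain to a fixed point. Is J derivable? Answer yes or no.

Round 1: (i) [A6 & P2 & H2 -> E6]; (ii) [S & F9 & C6 -> U]. Adds E6, U.
Round 2: (vi) [U & E6 -> R6]. Adds R6.
Round 3: (iii) [R6 -> T4]. Adds T4.
Fixed point reached. J is concluded only by (v); (v) needs L (never derived).

no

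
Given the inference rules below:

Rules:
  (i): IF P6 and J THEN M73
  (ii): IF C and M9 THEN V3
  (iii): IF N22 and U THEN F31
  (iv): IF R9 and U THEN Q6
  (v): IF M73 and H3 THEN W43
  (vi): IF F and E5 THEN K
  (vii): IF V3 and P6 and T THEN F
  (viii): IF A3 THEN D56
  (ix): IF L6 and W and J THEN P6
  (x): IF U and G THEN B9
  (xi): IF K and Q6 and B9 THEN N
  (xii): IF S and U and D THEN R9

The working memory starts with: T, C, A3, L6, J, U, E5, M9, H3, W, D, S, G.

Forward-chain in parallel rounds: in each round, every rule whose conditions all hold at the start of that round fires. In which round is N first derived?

Round 1: (ii) [IF C and M9 THEN V3]; (viii) [IF A3 THEN D56]; (ix) [IF L6 and W and J THEN P6]; (x) [IF U and G THEN B9]; (xii) [IF S and U and D THEN R9]. New: V3, D56, P6, B9, R9.
Round 2: (i) [IF P6 and J THEN M73]; (iv) [IF R9 and U THEN Q6]; (vii) [IF V3 and P6 and T THEN F]. New: M73, Q6, F.
Round 3: (v) [IF M73 and H3 THEN W43]; (vi) [IF F and E5 THEN K]. New: W43, K.
Round 4: (xi) [IF K and Q6 and B9 THEN N]. New: N.
N first appears in round 4.

4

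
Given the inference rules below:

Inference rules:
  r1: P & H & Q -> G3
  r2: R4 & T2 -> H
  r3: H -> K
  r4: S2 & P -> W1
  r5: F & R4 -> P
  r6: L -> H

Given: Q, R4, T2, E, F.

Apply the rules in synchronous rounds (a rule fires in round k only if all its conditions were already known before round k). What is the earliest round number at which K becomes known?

2

[1] r2 [R4 & T2 -> H]; r5 [F & R4 -> P]. ⇒ new: H, P.
[2] r1 [P & H & Q -> G3]; r3 [H -> K]. ⇒ new: G3, K.
K first appears in round 2.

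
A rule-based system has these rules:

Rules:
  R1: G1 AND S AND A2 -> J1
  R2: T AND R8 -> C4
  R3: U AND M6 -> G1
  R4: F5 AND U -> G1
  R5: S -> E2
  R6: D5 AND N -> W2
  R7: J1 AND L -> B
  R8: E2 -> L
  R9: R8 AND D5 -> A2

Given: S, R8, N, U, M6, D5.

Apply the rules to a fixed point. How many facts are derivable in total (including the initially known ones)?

[1] R3 [U AND M6 -> G1]; R5 [S -> E2]; R6 [D5 AND N -> W2]; R9 [R8 AND D5 -> A2]. ⇒ new: G1, E2, W2, A2.
[2] R1 [G1 AND S AND A2 -> J1]; R8 [E2 -> L]. ⇒ new: J1, L.
[3] R7 [J1 AND L -> B]. ⇒ new: B.
Closure: {A2, B, D5, E2, G1, J1, L, M6, N, R8, S, U, W2} — 13 facts.

13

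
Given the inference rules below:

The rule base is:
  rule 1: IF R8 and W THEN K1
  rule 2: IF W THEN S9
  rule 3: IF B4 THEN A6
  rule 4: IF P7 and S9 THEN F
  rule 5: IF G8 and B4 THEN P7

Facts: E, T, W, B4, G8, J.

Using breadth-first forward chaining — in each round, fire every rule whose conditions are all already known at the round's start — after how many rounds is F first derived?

2

Round 1 fires rule 2, rule 3, rule 5, giving S9, A6, P7.
Round 2 fires rule 4, giving F.
F first appears in round 2.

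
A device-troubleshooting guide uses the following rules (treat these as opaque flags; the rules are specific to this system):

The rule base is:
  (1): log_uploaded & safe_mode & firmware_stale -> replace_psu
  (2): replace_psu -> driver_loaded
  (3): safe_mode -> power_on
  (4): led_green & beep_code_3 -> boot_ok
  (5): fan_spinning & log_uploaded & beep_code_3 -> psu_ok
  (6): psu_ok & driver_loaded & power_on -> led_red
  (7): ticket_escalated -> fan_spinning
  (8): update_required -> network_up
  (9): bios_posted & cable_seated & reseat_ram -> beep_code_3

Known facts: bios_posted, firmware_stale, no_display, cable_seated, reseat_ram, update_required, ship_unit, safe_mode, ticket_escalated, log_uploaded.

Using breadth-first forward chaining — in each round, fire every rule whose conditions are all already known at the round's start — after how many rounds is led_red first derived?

3

[1] (1) [log_uploaded & safe_mode & firmware_stale -> replace_psu]; (3) [safe_mode -> power_on]; (7) [ticket_escalated -> fan_spinning]; (8) [update_required -> network_up]; (9) [bios_posted & cable_seated & reseat_ram -> beep_code_3]. ⇒ new: replace_psu, power_on, fan_spinning, network_up, beep_code_3.
[2] (2) [replace_psu -> driver_loaded]; (5) [fan_spinning & log_uploaded & beep_code_3 -> psu_ok]. ⇒ new: driver_loaded, psu_ok.
[3] (6) [psu_ok & driver_loaded & power_on -> led_red]. ⇒ new: led_red.
led_red first appears in round 3.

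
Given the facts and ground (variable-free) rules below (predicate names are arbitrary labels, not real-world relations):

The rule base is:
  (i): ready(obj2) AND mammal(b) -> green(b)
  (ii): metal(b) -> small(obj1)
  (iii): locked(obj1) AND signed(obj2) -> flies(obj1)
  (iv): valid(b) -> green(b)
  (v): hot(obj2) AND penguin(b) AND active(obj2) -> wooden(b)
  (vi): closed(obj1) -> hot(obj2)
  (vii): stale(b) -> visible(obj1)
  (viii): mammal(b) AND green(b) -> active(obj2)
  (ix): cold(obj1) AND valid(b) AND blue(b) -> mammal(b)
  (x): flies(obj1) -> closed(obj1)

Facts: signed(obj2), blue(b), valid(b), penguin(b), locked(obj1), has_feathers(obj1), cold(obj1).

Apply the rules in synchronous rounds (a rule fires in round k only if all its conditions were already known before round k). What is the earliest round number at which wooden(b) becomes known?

4

Round 1: (iii) [locked(obj1) AND signed(obj2) -> flies(obj1)]; (iv) [valid(b) -> green(b)]; (ix) [cold(obj1) AND valid(b) AND blue(b) -> mammal(b)]. New: flies(obj1), green(b), mammal(b).
Round 2: (viii) [mammal(b) AND green(b) -> active(obj2)]; (x) [flies(obj1) -> closed(obj1)]. New: active(obj2), closed(obj1).
Round 3: (vi) [closed(obj1) -> hot(obj2)]. New: hot(obj2).
Round 4: (v) [hot(obj2) AND penguin(b) AND active(obj2) -> wooden(b)]. New: wooden(b).
wooden(b) first appears in round 4.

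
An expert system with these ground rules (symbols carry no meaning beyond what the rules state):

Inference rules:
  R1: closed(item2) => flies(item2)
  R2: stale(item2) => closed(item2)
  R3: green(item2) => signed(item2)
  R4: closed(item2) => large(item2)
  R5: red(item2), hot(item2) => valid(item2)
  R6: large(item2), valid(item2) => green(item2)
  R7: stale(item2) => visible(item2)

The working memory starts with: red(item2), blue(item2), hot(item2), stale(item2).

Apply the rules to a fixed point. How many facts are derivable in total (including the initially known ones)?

Round 1: R2 [stale(item2) => closed(item2)]; R5 [red(item2), hot(item2) => valid(item2)]; R7 [stale(item2) => visible(item2)]. Adds closed(item2), valid(item2), visible(item2).
Round 2: R1 [closed(item2) => flies(item2)]; R4 [closed(item2) => large(item2)]. Adds flies(item2), large(item2).
Round 3: R6 [large(item2), valid(item2) => green(item2)]. Adds green(item2).
Round 4: R3 [green(item2) => signed(item2)]. Adds signed(item2).
Closure: {blue(item2), closed(item2), flies(item2), green(item2), hot(item2), large(item2), red(item2), signed(item2), stale(item2), valid(item2), visible(item2)} — 11 facts.

11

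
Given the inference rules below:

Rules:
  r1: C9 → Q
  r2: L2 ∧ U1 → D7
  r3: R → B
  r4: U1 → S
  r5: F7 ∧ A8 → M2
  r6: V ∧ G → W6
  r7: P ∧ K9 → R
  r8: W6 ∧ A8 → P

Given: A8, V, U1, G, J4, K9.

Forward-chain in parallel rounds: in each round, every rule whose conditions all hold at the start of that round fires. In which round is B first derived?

Round 1 — r4, r6, derive S, W6.
Round 2 — r8, derive P.
Round 3 — r7, derive R.
Round 4 — r3, derive B.
B first appears in round 4.

4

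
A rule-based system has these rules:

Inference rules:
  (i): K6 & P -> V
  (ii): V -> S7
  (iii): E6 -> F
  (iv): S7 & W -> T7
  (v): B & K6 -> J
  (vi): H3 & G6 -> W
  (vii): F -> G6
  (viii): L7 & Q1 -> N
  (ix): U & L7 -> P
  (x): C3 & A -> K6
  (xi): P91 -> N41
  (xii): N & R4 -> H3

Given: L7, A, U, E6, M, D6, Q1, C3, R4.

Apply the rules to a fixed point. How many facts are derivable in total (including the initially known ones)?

19

Round 1 fires (iii), (viii), (ix), (x), giving F, N, P, K6.
Round 2 fires (i), (vii), (xii), giving V, G6, H3.
Round 3 fires (ii), (vi), giving S7, W.
Round 4 fires (iv), giving T7.
Closure: {A, C3, D6, E6, F, G6, H3, K6, L7, M, N, P, Q1, R4, S7, T7, U, V, W} — 19 facts.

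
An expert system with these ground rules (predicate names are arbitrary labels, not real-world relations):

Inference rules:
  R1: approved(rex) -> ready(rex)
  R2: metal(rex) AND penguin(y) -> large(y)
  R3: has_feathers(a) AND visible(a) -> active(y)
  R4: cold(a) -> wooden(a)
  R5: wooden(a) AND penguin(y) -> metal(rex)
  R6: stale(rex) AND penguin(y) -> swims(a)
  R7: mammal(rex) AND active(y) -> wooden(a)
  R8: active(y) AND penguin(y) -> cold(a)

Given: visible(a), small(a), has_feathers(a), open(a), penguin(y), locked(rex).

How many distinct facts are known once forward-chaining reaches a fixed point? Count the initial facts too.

11

[1] R3 [has_feathers(a) AND visible(a) -> active(y)]. ⇒ new: active(y).
[2] R8 [active(y) AND penguin(y) -> cold(a)]. ⇒ new: cold(a).
[3] R4 [cold(a) -> wooden(a)]. ⇒ new: wooden(a).
[4] R5 [wooden(a) AND penguin(y) -> metal(rex)]. ⇒ new: metal(rex).
[5] R2 [metal(rex) AND penguin(y) -> large(y)]. ⇒ new: large(y).
Closure: {active(y), cold(a), has_feathers(a), large(y), locked(rex), metal(rex), open(a), penguin(y), small(a), visible(a), wooden(a)} — 11 facts.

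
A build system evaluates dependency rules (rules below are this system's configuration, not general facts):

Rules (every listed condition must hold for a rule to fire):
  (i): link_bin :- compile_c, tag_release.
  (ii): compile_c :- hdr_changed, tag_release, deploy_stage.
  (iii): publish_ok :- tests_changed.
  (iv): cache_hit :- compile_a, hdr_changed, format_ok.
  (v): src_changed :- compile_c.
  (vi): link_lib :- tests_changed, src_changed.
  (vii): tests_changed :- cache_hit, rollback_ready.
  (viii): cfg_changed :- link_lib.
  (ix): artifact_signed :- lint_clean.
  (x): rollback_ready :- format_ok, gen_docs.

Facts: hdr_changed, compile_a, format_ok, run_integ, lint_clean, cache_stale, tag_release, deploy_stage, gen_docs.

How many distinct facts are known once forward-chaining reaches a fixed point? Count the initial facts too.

19

Round 1: (ii) [compile_c :- hdr_changed, tag_release, deploy_stage.]; (iv) [cache_hit :- compile_a, hdr_changed, format_ok.]; (ix) [artifact_signed :- lint_clean.]; (x) [rollback_ready :- format_ok, gen_docs.]. New: compile_c, cache_hit, artifact_signed, rollback_ready.
Round 2: (i) [link_bin :- compile_c, tag_release.]; (v) [src_changed :- compile_c.]; (vii) [tests_changed :- cache_hit, rollback_ready.]. New: link_bin, src_changed, tests_changed.
Round 3: (iii) [publish_ok :- tests_changed.]; (vi) [link_lib :- tests_changed, src_changed.]. New: publish_ok, link_lib.
Round 4: (viii) [cfg_changed :- link_lib.]. New: cfg_changed.
Closure: {artifact_signed, cache_hit, cache_stale, cfg_changed, compile_a, compile_c, deploy_stage, format_ok, gen_docs, hdr_changed, link_bin, link_lib, lint_clean, publish_ok, rollback_ready, run_integ, src_changed, tag_release, tests_changed} — 19 facts.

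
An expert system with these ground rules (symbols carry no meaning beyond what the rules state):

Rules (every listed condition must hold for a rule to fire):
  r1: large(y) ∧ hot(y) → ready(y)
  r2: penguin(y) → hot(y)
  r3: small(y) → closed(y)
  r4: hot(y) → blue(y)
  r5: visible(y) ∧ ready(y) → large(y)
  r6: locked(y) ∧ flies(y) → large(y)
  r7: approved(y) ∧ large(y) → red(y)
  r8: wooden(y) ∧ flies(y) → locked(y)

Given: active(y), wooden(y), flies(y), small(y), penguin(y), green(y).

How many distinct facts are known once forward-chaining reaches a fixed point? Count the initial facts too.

Round 1 — r2, r3, r8, derive hot(y), closed(y), locked(y).
Round 2 — r4, r6, derive blue(y), large(y).
Round 3 — r1, derive ready(y).
Closure: {active(y), blue(y), closed(y), flies(y), green(y), hot(y), large(y), locked(y), penguin(y), ready(y), small(y), wooden(y)} — 12 facts.

12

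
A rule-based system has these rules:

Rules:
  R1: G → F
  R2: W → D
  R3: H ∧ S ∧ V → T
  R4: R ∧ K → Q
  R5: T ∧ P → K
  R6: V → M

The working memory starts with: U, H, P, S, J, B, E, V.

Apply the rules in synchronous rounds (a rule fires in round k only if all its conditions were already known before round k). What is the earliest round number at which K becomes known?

2

Round 1 — R3, R6, derive T, M.
Round 2 — R5, derive K.
K first appears in round 2.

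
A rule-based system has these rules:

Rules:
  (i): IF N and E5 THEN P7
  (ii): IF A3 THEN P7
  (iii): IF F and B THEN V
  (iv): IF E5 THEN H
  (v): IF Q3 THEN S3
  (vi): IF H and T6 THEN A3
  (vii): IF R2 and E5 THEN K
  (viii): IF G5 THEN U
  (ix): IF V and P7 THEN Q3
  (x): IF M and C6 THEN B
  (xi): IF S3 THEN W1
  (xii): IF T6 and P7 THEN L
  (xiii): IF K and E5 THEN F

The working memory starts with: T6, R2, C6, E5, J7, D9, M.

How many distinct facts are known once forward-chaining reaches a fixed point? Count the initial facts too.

18

[1] (iv) [IF E5 THEN H]; (vii) [IF R2 and E5 THEN K]; (x) [IF M and C6 THEN B]. ⇒ new: H, K, B.
[2] (vi) [IF H and T6 THEN A3]; (xiii) [IF K and E5 THEN F]. ⇒ new: A3, F.
[3] (ii) [IF A3 THEN P7]; (iii) [IF F and B THEN V]. ⇒ new: P7, V.
[4] (ix) [IF V and P7 THEN Q3]; (xii) [IF T6 and P7 THEN L]. ⇒ new: Q3, L.
[5] (v) [IF Q3 THEN S3]. ⇒ new: S3.
[6] (xi) [IF S3 THEN W1]. ⇒ new: W1.
Closure: {A3, B, C6, D9, E5, F, H, J7, K, L, M, P7, Q3, R2, S3, T6, V, W1} — 18 facts.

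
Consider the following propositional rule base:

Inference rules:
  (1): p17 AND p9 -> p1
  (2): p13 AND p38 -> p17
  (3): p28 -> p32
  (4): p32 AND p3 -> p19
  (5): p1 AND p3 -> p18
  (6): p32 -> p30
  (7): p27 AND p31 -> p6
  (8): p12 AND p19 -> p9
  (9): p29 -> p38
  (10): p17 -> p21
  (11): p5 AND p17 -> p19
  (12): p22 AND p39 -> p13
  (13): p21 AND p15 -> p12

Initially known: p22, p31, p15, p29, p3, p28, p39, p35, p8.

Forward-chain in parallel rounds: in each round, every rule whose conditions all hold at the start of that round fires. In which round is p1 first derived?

6

Round 1 fires (3), (9), (12), giving p32, p38, p13.
Round 2 fires (2), (4), (6), giving p17, p19, p30.
Round 3 fires (10), giving p21.
Round 4 fires (13), giving p12.
Round 5 fires (8), giving p9.
Round 6 fires (1), giving p1.
p1 first appears in round 6.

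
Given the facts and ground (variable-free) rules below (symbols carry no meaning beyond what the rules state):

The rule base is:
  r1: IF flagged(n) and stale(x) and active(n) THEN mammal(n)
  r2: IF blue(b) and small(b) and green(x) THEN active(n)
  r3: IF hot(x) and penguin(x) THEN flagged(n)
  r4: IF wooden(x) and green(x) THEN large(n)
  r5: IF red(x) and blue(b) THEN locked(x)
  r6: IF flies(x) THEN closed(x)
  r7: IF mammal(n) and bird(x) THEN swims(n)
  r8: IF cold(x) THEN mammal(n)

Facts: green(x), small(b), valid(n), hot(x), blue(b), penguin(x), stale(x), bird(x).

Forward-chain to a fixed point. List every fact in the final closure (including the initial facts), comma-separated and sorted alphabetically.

active(n), bird(x), blue(b), flagged(n), green(x), hot(x), mammal(n), penguin(x), small(b), stale(x), swims(n), valid(n)

[1] r2 [IF blue(b) and small(b) and green(x) THEN active(n)]; r3 [IF hot(x) and penguin(x) THEN flagged(n)]. ⇒ new: active(n), flagged(n).
[2] r1 [IF flagged(n) and stale(x) and active(n) THEN mammal(n)]. ⇒ new: mammal(n).
[3] r7 [IF mammal(n) and bird(x) THEN swims(n)]. ⇒ new: swims(n).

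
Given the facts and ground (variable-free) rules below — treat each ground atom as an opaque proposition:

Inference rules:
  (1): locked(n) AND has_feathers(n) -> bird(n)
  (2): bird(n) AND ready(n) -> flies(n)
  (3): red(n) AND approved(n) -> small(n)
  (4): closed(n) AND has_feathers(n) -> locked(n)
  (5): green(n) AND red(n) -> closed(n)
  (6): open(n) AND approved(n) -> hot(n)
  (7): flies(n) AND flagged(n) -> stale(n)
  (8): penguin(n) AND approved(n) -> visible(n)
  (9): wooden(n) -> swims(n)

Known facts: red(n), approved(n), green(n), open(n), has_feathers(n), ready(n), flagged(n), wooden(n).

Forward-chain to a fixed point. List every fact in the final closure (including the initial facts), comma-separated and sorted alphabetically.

Round 1 — (3), (5), (6), (9), derive small(n), closed(n), hot(n), swims(n).
Round 2 — (4), derive locked(n).
Round 3 — (1), derive bird(n).
Round 4 — (2), derive flies(n).
Round 5 — (7), derive stale(n).

approved(n), bird(n), closed(n), flagged(n), flies(n), green(n), has_feathers(n), hot(n), locked(n), open(n), ready(n), red(n), small(n), stale(n), swims(n), wooden(n)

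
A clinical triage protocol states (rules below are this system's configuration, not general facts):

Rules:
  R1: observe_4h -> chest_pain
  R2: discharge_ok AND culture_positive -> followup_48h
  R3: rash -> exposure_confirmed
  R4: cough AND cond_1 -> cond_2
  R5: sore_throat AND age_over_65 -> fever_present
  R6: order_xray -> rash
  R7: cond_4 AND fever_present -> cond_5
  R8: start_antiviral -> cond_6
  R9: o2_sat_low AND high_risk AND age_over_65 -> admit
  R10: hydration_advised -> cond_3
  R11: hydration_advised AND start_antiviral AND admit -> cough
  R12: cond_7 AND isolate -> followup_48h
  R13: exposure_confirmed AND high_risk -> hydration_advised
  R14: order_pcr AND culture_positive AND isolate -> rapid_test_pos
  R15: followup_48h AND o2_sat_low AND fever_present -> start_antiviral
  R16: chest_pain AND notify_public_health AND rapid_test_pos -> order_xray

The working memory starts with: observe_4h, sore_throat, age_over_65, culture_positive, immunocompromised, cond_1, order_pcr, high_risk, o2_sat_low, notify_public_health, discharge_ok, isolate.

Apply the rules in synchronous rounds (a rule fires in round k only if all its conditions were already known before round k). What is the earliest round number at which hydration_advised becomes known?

5

Round 1 fires R1, R2, R5, R9, R14, giving chest_pain, followup_48h, fever_present, admit, rapid_test_pos.
Round 2 fires R15, R16, giving start_antiviral, order_xray.
Round 3 fires R6, R8, giving rash, cond_6.
Round 4 fires R3, giving exposure_confirmed.
Round 5 fires R13, giving hydration_advised.
hydration_advised first appears in round 5.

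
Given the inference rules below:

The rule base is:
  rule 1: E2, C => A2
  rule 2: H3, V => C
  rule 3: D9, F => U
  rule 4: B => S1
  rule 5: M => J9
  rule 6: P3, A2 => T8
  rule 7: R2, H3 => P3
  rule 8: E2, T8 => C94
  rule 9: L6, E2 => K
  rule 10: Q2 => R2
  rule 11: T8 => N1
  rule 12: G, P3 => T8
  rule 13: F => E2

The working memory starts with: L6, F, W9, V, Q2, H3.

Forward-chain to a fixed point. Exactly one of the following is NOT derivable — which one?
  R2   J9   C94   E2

J9

Round 1: rule 2 [H3, V => C]; rule 10 [Q2 => R2]; rule 13 [F => E2]. New: C, R2, E2.
Round 2: rule 1 [E2, C => A2]; rule 7 [R2, H3 => P3]; rule 9 [L6, E2 => K]. New: A2, P3, K.
Round 3: rule 6 [P3, A2 => T8]. New: T8.
Round 4: rule 8 [E2, T8 => C94]; rule 11 [T8 => N1]. New: C94, N1.
Derived: C94 (round 4), R2 (round 1), E2 (round 1). J9 never appears in any round.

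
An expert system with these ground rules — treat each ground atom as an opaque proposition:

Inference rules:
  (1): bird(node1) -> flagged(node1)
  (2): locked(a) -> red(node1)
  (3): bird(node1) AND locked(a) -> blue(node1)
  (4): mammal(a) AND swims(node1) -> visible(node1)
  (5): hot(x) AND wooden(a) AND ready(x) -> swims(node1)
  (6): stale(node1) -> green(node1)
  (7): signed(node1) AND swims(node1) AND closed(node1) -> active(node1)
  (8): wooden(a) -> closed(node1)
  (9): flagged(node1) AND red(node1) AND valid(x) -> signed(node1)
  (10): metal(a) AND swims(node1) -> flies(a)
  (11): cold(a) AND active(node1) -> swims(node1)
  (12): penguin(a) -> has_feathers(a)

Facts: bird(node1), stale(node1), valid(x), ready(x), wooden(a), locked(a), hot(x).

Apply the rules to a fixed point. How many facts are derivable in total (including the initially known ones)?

15

Round 1 — (1), (2), (3), (5), (6), (8), derive flagged(node1), red(node1), blue(node1), swims(node1), green(node1), closed(node1).
Round 2 — (9), derive signed(node1).
Round 3 — (7), derive active(node1).
Closure: {active(node1), bird(node1), blue(node1), closed(node1), flagged(node1), green(node1), hot(x), locked(a), ready(x), red(node1), signed(node1), stale(node1), swims(node1), valid(x), wooden(a)} — 15 facts.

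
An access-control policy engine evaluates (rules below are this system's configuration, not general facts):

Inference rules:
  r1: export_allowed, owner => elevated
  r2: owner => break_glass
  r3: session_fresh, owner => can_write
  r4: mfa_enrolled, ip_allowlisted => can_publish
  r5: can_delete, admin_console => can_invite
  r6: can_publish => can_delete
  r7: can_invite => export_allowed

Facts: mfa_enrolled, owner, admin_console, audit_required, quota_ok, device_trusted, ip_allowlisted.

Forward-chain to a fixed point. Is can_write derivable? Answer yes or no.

no

Round 1 — r2, r4, derive break_glass, can_publish.
Round 2 — r6, derive can_delete.
Round 3 — r5, derive can_invite.
Round 4 — r7, derive export_allowed.
Round 5 — r1, derive elevated.
Fixed point reached. can_write is concluded only by r3; r3 needs session_fresh (never derived).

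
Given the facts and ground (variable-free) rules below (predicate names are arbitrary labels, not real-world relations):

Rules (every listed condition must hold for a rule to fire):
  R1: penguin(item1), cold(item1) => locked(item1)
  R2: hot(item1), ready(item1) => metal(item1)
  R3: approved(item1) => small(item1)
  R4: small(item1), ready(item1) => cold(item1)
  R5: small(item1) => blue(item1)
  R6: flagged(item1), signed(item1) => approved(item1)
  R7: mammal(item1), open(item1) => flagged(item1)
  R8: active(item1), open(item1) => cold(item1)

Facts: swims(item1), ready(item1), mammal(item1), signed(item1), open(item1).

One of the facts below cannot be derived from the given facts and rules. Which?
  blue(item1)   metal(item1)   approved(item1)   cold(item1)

metal(item1)

Round 1 fires R7, giving flagged(item1).
Round 2 fires R6, giving approved(item1).
Round 3 fires R3, giving small(item1).
Round 4 fires R4, R5, giving cold(item1), blue(item1).
Derived: approved(item1) (round 2), cold(item1) (round 4), blue(item1) (round 4). metal(item1) never appears in any round.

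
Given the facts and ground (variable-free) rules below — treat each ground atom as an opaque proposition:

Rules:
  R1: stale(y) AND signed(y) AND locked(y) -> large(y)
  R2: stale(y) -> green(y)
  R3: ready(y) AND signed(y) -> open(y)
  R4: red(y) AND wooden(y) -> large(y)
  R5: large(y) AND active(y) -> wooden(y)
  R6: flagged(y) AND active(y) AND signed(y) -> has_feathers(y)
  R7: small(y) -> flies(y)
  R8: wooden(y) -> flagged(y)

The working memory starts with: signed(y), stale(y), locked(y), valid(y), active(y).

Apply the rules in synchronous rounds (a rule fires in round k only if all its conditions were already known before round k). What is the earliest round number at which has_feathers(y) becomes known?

Round 1 — R1, R2, derive large(y), green(y).
Round 2 — R5, derive wooden(y).
Round 3 — R8, derive flagged(y).
Round 4 — R6, derive has_feathers(y).
has_feathers(y) first appears in round 4.

4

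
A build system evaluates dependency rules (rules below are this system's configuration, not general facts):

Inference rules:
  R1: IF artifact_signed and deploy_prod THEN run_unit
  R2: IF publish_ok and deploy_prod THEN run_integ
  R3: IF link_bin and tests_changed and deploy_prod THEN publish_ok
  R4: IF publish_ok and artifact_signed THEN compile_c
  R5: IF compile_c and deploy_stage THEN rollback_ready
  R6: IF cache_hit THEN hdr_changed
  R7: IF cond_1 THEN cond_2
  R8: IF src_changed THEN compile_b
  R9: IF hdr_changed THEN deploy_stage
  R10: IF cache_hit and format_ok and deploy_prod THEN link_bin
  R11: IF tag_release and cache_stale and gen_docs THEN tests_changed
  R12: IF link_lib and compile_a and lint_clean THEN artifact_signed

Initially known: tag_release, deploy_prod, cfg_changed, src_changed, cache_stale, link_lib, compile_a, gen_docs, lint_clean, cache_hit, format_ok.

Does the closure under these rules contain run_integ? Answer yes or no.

yes

Round 1: R6 [IF cache_hit THEN hdr_changed]; R8 [IF src_changed THEN compile_b]; R10 [IF cache_hit and format_ok and deploy_prod THEN link_bin]; R11 [IF tag_release and cache_stale and gen_docs THEN tests_changed]; R12 [IF link_lib and compile_a and lint_clean THEN artifact_signed]. Adds hdr_changed, compile_b, link_bin, tests_changed, artifact_signed.
Round 2: R1 [IF artifact_signed and deploy_prod THEN run_unit]; R3 [IF link_bin and tests_changed and deploy_prod THEN publish_ok]; R9 [IF hdr_changed THEN deploy_stage]. Adds run_unit, publish_ok, deploy_stage.
Round 3: R2 [IF publish_ok and deploy_prod THEN run_integ]; R4 [IF publish_ok and artifact_signed THEN compile_c]. Adds run_integ, compile_c.
Round 4: R5 [IF compile_c and deploy_stage THEN rollback_ready]. Adds rollback_ready.
run_integ appears in round 3, so it is derivable.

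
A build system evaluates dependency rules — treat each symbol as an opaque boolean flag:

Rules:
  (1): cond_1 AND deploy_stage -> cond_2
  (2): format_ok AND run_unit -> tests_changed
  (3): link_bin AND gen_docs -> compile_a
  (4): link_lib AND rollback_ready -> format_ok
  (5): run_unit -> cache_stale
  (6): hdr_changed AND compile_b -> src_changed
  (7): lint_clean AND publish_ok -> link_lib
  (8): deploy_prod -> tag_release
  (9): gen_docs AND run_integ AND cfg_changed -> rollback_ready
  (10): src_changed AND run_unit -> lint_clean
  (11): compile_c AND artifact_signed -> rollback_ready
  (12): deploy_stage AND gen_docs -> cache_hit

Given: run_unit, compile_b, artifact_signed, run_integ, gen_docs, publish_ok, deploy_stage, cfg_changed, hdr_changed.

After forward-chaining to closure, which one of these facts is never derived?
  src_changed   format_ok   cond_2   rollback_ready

Round 1 fires (5), (6), (9), (12), giving cache_stale, src_changed, rollback_ready, cache_hit.
Round 2 fires (10), giving lint_clean.
Round 3 fires (7), giving link_lib.
Round 4 fires (4), giving format_ok.
Round 5 fires (2), giving tests_changed.
Derived: format_ok (round 4), src_changed (round 1), rollback_ready (round 1). cond_2 never appears in any round.

cond_2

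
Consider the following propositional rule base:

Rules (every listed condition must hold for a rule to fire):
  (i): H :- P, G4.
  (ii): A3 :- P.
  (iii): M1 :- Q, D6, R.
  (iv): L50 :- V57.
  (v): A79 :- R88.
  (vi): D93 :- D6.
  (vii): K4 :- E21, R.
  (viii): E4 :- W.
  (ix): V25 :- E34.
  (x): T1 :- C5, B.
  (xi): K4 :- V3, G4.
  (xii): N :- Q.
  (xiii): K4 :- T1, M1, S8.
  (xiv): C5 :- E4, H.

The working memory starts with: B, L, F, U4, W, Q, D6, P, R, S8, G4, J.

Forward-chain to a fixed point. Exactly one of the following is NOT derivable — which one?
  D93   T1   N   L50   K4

L50

Round 1 fires (i), (ii), (iii), (vi), (viii), (xii), giving H, A3, M1, D93, E4, N.
Round 2 fires (xiv), giving C5.
Round 3 fires (x), giving T1.
Round 4 fires (xiii), giving K4.
Derived: N (round 1), T1 (round 3), D93 (round 1), K4 (round 4). L50 never appears in any round.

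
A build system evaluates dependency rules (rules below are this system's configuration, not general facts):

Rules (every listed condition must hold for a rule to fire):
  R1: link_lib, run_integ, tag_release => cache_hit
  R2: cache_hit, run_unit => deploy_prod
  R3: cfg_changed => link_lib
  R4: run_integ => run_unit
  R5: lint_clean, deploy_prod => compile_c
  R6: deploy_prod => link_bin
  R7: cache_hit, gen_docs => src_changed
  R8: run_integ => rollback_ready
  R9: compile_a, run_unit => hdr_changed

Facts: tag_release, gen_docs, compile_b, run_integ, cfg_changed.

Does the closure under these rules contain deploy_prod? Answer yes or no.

Round 1: R3 [cfg_changed => link_lib]; R4 [run_integ => run_unit]; R8 [run_integ => rollback_ready]. New: link_lib, run_unit, rollback_ready.
Round 2: R1 [link_lib, run_integ, tag_release => cache_hit]. New: cache_hit.
Round 3: R2 [cache_hit, run_unit => deploy_prod]; R7 [cache_hit, gen_docs => src_changed]. New: deploy_prod, src_changed.
Round 4: R6 [deploy_prod => link_bin]. New: link_bin.
deploy_prod appears in round 3, so it is derivable.

yes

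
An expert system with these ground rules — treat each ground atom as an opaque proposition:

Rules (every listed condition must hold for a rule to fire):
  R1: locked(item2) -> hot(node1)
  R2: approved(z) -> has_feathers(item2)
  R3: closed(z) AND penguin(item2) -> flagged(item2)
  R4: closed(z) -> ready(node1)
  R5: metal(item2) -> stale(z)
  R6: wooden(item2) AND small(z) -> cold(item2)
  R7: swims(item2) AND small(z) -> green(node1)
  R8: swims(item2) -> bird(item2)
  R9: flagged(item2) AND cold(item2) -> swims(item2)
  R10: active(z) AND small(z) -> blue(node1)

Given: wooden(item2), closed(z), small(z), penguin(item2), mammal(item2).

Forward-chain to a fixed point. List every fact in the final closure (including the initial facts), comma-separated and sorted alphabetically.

Round 1: R3 [closed(z) AND penguin(item2) -> flagged(item2)]; R4 [closed(z) -> ready(node1)]; R6 [wooden(item2) AND small(z) -> cold(item2)]. New: flagged(item2), ready(node1), cold(item2).
Round 2: R9 [flagged(item2) AND cold(item2) -> swims(item2)]. New: swims(item2).
Round 3: R7 [swims(item2) AND small(z) -> green(node1)]; R8 [swims(item2) -> bird(item2)]. New: green(node1), bird(item2).

bird(item2), closed(z), cold(item2), flagged(item2), green(node1), mammal(item2), penguin(item2), ready(node1), small(z), swims(item2), wooden(item2)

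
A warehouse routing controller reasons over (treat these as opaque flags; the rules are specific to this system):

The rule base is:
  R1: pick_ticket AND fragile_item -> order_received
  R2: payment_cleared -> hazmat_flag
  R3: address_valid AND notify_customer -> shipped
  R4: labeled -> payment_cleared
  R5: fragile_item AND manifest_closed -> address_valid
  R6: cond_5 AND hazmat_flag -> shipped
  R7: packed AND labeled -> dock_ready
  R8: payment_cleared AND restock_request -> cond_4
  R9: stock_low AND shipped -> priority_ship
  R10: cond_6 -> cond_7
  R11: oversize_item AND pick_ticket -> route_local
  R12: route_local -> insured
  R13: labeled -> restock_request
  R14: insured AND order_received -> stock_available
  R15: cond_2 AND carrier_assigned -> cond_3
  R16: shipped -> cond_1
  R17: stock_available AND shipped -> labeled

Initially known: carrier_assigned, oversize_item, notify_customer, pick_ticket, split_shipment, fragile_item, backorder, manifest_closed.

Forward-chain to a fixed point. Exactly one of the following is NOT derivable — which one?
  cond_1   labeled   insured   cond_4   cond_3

cond_3

Round 1 fires R1, R5, R11, giving order_received, address_valid, route_local.
Round 2 fires R3, R12, giving shipped, insured.
Round 3 fires R14, R16, giving stock_available, cond_1.
Round 4 fires R17, giving labeled.
Round 5 fires R4, R13, giving payment_cleared, restock_request.
Round 6 fires R2, R8, giving hazmat_flag, cond_4.
Derived: labeled (round 4), cond_4 (round 6), insured (round 2), cond_1 (round 3). cond_3 never appears in any round.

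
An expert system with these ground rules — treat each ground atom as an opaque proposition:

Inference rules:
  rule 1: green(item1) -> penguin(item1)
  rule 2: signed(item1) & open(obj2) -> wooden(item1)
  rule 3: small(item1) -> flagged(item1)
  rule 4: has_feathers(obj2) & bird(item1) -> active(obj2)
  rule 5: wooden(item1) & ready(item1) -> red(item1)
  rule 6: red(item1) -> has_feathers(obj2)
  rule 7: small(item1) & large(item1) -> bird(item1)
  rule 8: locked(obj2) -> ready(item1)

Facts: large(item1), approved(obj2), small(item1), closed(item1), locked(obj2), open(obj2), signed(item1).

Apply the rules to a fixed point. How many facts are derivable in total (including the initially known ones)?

14

[1] rule 2 [signed(item1) & open(obj2) -> wooden(item1)]; rule 3 [small(item1) -> flagged(item1)]; rule 7 [small(item1) & large(item1) -> bird(item1)]; rule 8 [locked(obj2) -> ready(item1)]. ⇒ new: wooden(item1), flagged(item1), bird(item1), ready(item1).
[2] rule 5 [wooden(item1) & ready(item1) -> red(item1)]. ⇒ new: red(item1).
[3] rule 6 [red(item1) -> has_feathers(obj2)]. ⇒ new: has_feathers(obj2).
[4] rule 4 [has_feathers(obj2) & bird(item1) -> active(obj2)]. ⇒ new: active(obj2).
Closure: {active(obj2), approved(obj2), bird(item1), closed(item1), flagged(item1), has_feathers(obj2), large(item1), locked(obj2), open(obj2), ready(item1), red(item1), signed(item1), small(item1), wooden(item1)} — 14 facts.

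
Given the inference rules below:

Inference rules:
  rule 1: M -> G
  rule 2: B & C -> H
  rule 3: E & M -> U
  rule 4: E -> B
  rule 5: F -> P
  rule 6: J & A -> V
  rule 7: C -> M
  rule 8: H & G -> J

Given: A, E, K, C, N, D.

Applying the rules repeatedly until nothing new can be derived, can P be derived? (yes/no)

[1] rule 4 [E -> B]; rule 7 [C -> M]. ⇒ new: B, M.
[2] rule 1 [M -> G]; rule 2 [B & C -> H]; rule 3 [E & M -> U]. ⇒ new: G, H, U.
[3] rule 8 [H & G -> J]. ⇒ new: J.
[4] rule 6 [J & A -> V]. ⇒ new: V.
Fixed point reached. P is concluded only by rule 5; rule 5 needs F (never derived).

no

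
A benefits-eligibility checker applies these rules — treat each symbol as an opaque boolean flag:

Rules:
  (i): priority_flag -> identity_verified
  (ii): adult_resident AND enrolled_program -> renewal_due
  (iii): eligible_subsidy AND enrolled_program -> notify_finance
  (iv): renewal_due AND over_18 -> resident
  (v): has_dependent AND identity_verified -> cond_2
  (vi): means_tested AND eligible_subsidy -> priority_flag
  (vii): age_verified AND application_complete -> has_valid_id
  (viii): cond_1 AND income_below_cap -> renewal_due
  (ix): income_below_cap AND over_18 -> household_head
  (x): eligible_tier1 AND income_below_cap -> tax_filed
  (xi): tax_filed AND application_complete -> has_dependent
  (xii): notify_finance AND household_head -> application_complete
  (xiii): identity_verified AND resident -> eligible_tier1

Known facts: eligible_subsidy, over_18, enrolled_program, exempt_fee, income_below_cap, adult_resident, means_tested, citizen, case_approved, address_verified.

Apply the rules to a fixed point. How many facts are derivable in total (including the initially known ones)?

21

Round 1: (ii) [adult_resident AND enrolled_program -> renewal_due]; (iii) [eligible_subsidy AND enrolled_program -> notify_finance]; (vi) [means_tested AND eligible_subsidy -> priority_flag]; (ix) [income_below_cap AND over_18 -> household_head]. Adds renewal_due, notify_finance, priority_flag, household_head.
Round 2: (i) [priority_flag -> identity_verified]; (iv) [renewal_due AND over_18 -> resident]; (xii) [notify_finance AND household_head -> application_complete]. Adds identity_verified, resident, application_complete.
Round 3: (xiii) [identity_verified AND resident -> eligible_tier1]. Adds eligible_tier1.
Round 4: (x) [eligible_tier1 AND income_below_cap -> tax_filed]. Adds tax_filed.
Round 5: (xi) [tax_filed AND application_complete -> has_dependent]. Adds has_dependent.
Round 6: (v) [has_dependent AND identity_verified -> cond_2]. Adds cond_2.
Closure: {address_verified, adult_resident, application_complete, case_approved, citizen, cond_2, eligible_subsidy, eligible_tier1, enrolled_program, exempt_fee, has_dependent, household_head, identity_verified, income_below_cap, means_tested, notify_finance, over_18, priority_flag, renewal_due, resident, tax_filed} — 21 facts.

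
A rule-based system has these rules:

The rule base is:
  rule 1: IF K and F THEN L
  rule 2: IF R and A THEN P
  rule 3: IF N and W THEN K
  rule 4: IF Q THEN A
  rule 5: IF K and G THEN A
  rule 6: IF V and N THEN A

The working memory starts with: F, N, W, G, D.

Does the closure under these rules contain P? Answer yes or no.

Round 1: rule 3 [IF N and W THEN K]. Adds K.
Round 2: rule 1 [IF K and F THEN L]; rule 5 [IF K and G THEN A]. Adds L, A.
Fixed point reached. P is concluded only by rule 2; rule 2 needs R (never derived).

no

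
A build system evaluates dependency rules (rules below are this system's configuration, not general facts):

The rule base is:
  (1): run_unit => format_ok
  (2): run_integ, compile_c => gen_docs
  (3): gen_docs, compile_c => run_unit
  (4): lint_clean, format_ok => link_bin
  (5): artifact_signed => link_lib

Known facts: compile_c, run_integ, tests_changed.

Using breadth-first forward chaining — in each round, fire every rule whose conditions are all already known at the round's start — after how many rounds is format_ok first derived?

3

[1] (2) [run_integ, compile_c => gen_docs]. ⇒ new: gen_docs.
[2] (3) [gen_docs, compile_c => run_unit]. ⇒ new: run_unit.
[3] (1) [run_unit => format_ok]. ⇒ new: format_ok.
format_ok first appears in round 3.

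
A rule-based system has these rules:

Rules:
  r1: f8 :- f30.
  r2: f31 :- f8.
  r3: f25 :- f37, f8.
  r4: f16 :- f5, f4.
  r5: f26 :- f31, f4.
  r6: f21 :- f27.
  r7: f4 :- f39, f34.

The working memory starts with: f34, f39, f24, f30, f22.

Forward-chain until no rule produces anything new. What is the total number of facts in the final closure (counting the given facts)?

9

Round 1: r1 [f8 :- f30.]; r7 [f4 :- f39, f34.]. Adds f8, f4.
Round 2: r2 [f31 :- f8.]. Adds f31.
Round 3: r5 [f26 :- f31, f4.]. Adds f26.
Closure: {f22, f24, f26, f30, f31, f34, f39, f4, f8} — 9 facts.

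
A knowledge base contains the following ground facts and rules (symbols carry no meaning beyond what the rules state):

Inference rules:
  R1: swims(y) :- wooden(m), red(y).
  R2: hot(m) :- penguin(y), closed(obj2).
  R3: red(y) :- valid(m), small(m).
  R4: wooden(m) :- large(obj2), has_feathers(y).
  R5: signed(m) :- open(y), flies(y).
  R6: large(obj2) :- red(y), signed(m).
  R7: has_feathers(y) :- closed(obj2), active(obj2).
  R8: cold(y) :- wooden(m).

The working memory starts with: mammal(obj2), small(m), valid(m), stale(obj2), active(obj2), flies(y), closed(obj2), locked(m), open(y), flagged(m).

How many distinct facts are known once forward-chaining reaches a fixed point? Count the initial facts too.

17

Round 1 fires R3, R5, R7, giving red(y), signed(m), has_feathers(y).
Round 2 fires R6, giving large(obj2).
Round 3 fires R4, giving wooden(m).
Round 4 fires R1, R8, giving swims(y), cold(y).
Closure: {active(obj2), closed(obj2), cold(y), flagged(m), flies(y), has_feathers(y), large(obj2), locked(m), mammal(obj2), open(y), red(y), signed(m), small(m), stale(obj2), swims(y), valid(m), wooden(m)} — 17 facts.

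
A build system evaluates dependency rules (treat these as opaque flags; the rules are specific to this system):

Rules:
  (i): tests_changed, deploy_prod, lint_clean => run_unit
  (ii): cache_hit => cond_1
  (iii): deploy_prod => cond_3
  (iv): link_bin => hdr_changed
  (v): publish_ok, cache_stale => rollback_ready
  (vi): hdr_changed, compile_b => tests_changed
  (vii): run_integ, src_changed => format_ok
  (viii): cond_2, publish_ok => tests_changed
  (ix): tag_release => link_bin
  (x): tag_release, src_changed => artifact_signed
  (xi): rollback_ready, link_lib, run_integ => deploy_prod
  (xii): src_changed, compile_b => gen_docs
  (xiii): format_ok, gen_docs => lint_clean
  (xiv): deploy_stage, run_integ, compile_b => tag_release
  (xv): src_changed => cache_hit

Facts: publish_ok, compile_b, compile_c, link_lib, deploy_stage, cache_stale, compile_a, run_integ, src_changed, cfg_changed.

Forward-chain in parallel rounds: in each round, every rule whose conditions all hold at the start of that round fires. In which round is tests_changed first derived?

4

Round 1 — (v), (vii), (xii), (xiv), (xv), derive rollback_ready, format_ok, gen_docs, tag_release, cache_hit.
Round 2 — (ii), (ix), (x), (xi), (xiii), derive cond_1, link_bin, artifact_signed, deploy_prod, lint_clean.
Round 3 — (iii), (iv), derive cond_3, hdr_changed.
Round 4 — (vi), derive tests_changed.
tests_changed first appears in round 4.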